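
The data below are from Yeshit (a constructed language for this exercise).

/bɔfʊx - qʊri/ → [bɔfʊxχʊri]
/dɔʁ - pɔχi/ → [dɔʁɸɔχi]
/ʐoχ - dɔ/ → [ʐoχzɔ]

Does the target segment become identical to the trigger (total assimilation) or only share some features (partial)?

Comparing underlying and surface forms, /q/ → [χ] is the alternation; the neighbouring /x/ is constant.
/q/ is a stop while /x/ is a fricative; the output [χ] is a fricative, matching the trigger — so the feature that spreads is manner.
Place and voice are unchanged, so the assimilation is partial, not total.
The same holds elsewhere in the data: /p/ → [ɸ] after /ʁ/ (stop → fricative, matching a fricative); /d/ → [z] after /χ/ (stop → fricative, matching a fricative) — only manner changes, and always toward the preceding segment.

partial assimilation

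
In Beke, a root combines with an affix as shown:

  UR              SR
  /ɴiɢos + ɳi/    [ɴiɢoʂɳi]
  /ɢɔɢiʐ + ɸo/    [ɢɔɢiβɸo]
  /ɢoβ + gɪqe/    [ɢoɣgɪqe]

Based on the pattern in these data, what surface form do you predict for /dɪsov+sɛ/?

The data show regressive place assimilation: /s/ → [ʂ] before /ɳ/; /ʐ/ → [β] before /ɸ/; /β/ → [ɣ] before /g/. In each pair only place changes, matching the following consonant, while manner and voice stay constant.
The rule targets /v/ (voiced labiodental fricative), which sits before the trigger /s/ (alveolar).
A voiced alveolar fricative is [z], so the surface segment is [z].

[dɪsozsɛ]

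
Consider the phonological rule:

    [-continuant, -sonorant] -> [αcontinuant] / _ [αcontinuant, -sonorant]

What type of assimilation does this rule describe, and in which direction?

The shared variable α links the value of [continuant] on the target to that of the neighbouring obstruent. [continuant] distinguishes stops from fricatives — a manner-of-articulation feature — so this is manner assimilation.
The conditioning segment sits to the right of the focus bar, meaning the trigger follows the segment that changes — regressive assimilation.

regressive manner assimilation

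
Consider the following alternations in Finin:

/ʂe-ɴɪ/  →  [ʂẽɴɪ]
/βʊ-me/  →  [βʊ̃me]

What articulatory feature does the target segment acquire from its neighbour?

The vowel /e/ surfaces as nasalised [ẽ] next to the following nasal /ɴ/ — it has acquired the [+nasal] feature of its neighbour.
Likewise in the remaining data: /ʊ/ → [ʊ̃] before /m/ — each time a vowel is nasalised next to a following nasal.

nasality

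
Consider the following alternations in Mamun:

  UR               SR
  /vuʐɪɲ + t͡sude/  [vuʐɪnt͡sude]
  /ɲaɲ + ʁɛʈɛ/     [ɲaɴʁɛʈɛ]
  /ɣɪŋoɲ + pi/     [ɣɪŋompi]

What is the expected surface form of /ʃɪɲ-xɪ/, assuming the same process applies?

[ʃɪŋxɪ]

The data show regressive place assimilation: /ɲ/ → [n] before /t͡s/; /ɲ/ → [ɴ] before /ʁ/; /ɲ/ → [m] before /p/. In each pair only place changes, matching the following consonant, while manner and voice stay constant.
The rule targets /ɲ/ (voiced palatal nasal), which sits before the trigger /x/ (velar).
The voiced velar nasal is [ŋ], so /ɲ/ → [ŋ].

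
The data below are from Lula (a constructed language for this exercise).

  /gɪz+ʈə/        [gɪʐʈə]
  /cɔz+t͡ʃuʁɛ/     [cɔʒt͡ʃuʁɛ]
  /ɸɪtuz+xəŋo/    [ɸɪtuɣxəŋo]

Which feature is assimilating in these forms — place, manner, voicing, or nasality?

place

The segment that alternates is /z/, which surfaces as [ʐ] when adjacent to /ʈ/.
The change alveolar → retroflex matches the place of the following /ʈ/, identifying this as place assimilation.
The same holds elsewhere in the data: /z/ → [ʒ] before /t͡ʃ/ (alveolar → postalveolar, matching postalveolar); /z/ → [ɣ] before /x/ (alveolar → velar, matching velar) — only place changes, and always toward the following segment.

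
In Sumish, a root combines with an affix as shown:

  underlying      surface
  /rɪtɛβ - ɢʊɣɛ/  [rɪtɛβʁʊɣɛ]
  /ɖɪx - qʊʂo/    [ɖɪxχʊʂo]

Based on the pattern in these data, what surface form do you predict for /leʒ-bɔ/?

[leʒβɔ]

The data show progressive manner assimilation: /ɢ/ → [ʁ] after /β/; /q/ → [χ] after /x/. In each pair only manner changes, matching the preceding consonant, while place and voice stay constant.
The rule targets /b/ (voiced bilabial stop), which sits after the trigger /ʒ/ (fricative).
The voiced bilabial fricative is [β], so /b/ → [β].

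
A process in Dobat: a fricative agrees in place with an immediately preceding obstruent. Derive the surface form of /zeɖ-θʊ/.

[zeɖʂʊ]

The rule targets /θ/ (voiceless dental fricative), which sits after the trigger /ɖ/ (retroflex).
A voiceless retroflex fricative is [ʂ], so the surface segment is [ʂ].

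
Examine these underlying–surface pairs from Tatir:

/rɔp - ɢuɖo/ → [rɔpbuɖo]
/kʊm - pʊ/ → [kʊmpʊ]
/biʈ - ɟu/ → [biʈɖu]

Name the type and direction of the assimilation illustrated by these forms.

progressive place assimilation

Comparing underlying and surface forms, /ɢ/ → [b] is the alternation; the neighbouring /p/ is constant.
/ɢ/ is uvular while /p/ is bilabial; the output [b] is bilabial, matching the trigger — so the feature that spreads is place.
Manner and voice are unchanged, so the assimilation is partial, not total.
Checking the remaining alternation: /ɟ/ → [ɖ] after /ʈ/ (palatal → retroflex, matching retroflex) — only place changes, and always toward the preceding segment.
No alternation appears in [kʊmpʊ]: there the adjacent consonants already agree in place (/p/ and /m/ are both bilabial), so this form is consistent with the same rule.
Since the segment that changes follows the conditioning segment, the assimilation is progressive.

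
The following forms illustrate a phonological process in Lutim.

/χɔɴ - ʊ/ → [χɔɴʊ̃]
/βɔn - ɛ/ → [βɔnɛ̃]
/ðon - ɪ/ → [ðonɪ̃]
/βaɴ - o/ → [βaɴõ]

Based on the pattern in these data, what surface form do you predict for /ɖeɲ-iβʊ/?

[ɖeɲĩβʊ]

The data show progressive nasality assimilation (vowel nasalisation): /ʊ/ → [ʊ̃] after /ɴ/; /ɛ/ → [ɛ̃] after /n/; /ɪ/ → [ɪ̃] after /n/; /o/ → [õ] after /ɴ/ — a vowel is nasalised by an immediately preceding nasal consonant.
/i/ sits next to the nasal /ɲ/ and is therefore nasalised to [ĩ].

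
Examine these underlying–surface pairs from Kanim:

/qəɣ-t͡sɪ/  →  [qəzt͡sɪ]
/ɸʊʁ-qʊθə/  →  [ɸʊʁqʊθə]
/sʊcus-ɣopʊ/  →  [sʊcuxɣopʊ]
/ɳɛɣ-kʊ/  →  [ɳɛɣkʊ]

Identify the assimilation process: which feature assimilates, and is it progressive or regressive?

regressive place assimilation

The segment that alternates is /ɣ/, which surfaces as [z] when adjacent to /t͡s/.
/ɣ/ is velar while /t͡s/ is alveolar; the output [z] is alveolar, matching the trigger — so the feature that spreads is place.
Manner and voice are unchanged, so the assimilation is partial, not total.
Checking the remaining alternation: /s/ → [x] before /ɣ/ (alveolar → velar, matching velar) — only place changes, and always toward the following segment.
Nothing changes in [ɸʊʁqʊθə], [ɳɛɣkʊ]: there the adjacent consonants already agree in place (/ʁ/ and /q/ are both uvular; /ɣ/ and /k/ are both velar), so these forms are consistent with the same rule.
The trigger is the following segment, so the direction is regressive (anticipatory).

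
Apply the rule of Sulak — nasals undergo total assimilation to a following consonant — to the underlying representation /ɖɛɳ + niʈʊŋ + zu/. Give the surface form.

/ɳ/ is the segment targeted by the rule; it sits immediately before /n/, so it assimilates completely and surfaces as [n].
The same rule applies at the second boundary: /ŋ/ → [z] next to /z/.

[ɖɛnniʈʊzzu]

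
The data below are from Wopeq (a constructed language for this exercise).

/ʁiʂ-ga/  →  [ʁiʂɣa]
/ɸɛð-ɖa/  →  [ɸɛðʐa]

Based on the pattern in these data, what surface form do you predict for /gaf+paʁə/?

The data show progressive manner assimilation: /g/ → [ɣ] after /ʂ/; /ɖ/ → [ʐ] after /ð/. In each pair only manner changes, matching the preceding consonant, while place and voice stay constant.
The rule targets /p/ (voiceless bilabial stop), which sits after the trigger /f/ (fricative).
Changing only its manner to fricative gives [ɸ] — the voiceless bilabial fricative.

[gafɸaʁə]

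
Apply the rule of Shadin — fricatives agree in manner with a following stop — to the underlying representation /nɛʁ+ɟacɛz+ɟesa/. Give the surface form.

[nɛɢɟacɛdɟesa]

/ʁ/ is a voiced uvular fricative. The following trigger /ɟ/ is a stop, so /ʁ/ must become a stop as well.
Changing only its manner to stop gives [ɢ] — the voiced uvular stop.
At the second juncture, /z/ likewise becomes [d] adjacent to /ɟ/.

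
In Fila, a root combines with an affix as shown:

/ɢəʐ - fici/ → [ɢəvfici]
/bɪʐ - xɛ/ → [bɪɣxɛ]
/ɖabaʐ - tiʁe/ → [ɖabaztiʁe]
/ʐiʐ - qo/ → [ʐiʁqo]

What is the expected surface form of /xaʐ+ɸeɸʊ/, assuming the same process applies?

The data show regressive place assimilation: /ʐ/ → [v] before /f/; /ʐ/ → [ɣ] before /x/; /ʐ/ → [z] before /t/; /ʐ/ → [ʁ] before /q/. In each pair only place changes, matching the following consonant, while manner and voice stay constant.
The rule targets /ʐ/ (voiced retroflex fricative), which sits before the trigger /ɸ/ (bilabial).
The voiced bilabial fricative is [β], so /ʐ/ → [β].

[xaβɸeɸʊ]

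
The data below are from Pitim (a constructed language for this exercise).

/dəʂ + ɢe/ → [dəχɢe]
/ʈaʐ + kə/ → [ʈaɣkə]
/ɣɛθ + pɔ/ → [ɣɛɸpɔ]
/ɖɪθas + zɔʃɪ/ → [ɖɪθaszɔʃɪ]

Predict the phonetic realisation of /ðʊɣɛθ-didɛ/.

[ðʊɣɛsdidɛ]

The data show regressive place assimilation: /ʂ/ → [χ] before /ɢ/; /ʐ/ → [ɣ] before /k/; /θ/ → [ɸ] before /p/. In each pair only place changes, matching the following consonant, while manner and voice stay constant.
Nothing changes in [ɖɪθaszɔʃɪ]: there the adjacent consonants already agree in place (/s/ and /z/ are both alveolar), so this form is consistent with the same rule.
/θ/ is a voiceless dental fricative. The following trigger /d/ is alveolar, so /θ/ must become alveolar as well.
The voiceless alveolar fricative is [s], so /θ/ → [s].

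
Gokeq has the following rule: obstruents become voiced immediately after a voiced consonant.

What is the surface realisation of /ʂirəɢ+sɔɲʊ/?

The rule targets /s/ (voiceless alveolar fricative), which sits after the trigger /ɢ/ (voiced).
A voiced alveolar fricative is [z], so the surface segment is [z].

[ʂirəɢzɔɲʊ]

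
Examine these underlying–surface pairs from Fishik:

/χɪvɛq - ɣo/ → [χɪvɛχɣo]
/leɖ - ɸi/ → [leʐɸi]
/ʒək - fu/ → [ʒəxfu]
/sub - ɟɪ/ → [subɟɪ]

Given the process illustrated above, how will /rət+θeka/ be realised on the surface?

[rəsθeka]

The data show regressive manner assimilation: /q/ → [χ] before /ɣ/; /ɖ/ → [ʐ] before /ɸ/; /k/ → [x] before /f/. In each pair only manner changes, matching the following consonant, while place and voice stay constant.
Nothing changes in [subɟɪ]: there the adjacent consonants already agree in manner (/b/ and /ɟ/ are both stops), so this form is consistent with the same rule.
/t/ is a voiceless alveolar stop. The following trigger /θ/ is a fricative, so /t/ must become a fricative as well.
The voiceless alveolar fricative is [s], so /t/ → [s].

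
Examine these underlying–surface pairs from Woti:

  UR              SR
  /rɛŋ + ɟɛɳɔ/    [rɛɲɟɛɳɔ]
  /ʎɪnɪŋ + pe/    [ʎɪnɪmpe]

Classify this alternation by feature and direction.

Comparing underlying and surface forms, /ŋ/ → [ɲ] is the alternation; the neighbouring /ɟ/ is constant.
The change velar → palatal matches the place of the following /ɟ/, identifying this as place assimilation.
Manner and voice are unchanged, so the assimilation is partial, not total.
Checking the remaining alternation: /ŋ/ → [m] before /p/ (velar → bilabial, matching bilabial) — only place changes, and always toward the following segment.
Since the segment that changes precedes the conditioning segment, the assimilation is regressive.

regressive place assimilation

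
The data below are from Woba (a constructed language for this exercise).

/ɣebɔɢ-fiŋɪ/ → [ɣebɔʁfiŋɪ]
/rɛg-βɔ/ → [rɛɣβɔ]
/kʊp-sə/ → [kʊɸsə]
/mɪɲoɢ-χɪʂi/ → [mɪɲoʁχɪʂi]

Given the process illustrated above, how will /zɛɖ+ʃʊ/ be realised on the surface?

[zɛʐʃʊ]

The data show regressive manner assimilation: /ɢ/ → [ʁ] before /f/; /g/ → [ɣ] before /β/; /p/ → [ɸ] before /s/; /ɢ/ → [ʁ] before /χ/. In each pair only manner changes, matching the following consonant, while place and voice stay constant.
The rule targets /ɖ/ (voiced retroflex stop), which sits before the trigger /ʃ/ (fricative).
Changing only its manner to fricative gives [ʐ] — the voiced retroflex fricative.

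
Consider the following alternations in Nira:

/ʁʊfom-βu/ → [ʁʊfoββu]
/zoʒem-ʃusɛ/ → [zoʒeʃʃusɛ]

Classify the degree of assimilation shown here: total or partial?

total assimilation

The segment that alternates is /m/, which surfaces as [ʃ] when adjacent to /ʃ/.
The output [ʃ] is identical to the trigger /ʃ/ — every feature (place, manner, voicing) has been copied — so this is total assimilation.
The other form behaves the same way: /m/ → [β] before /β/ — in each case the output is a copy of the following consonant.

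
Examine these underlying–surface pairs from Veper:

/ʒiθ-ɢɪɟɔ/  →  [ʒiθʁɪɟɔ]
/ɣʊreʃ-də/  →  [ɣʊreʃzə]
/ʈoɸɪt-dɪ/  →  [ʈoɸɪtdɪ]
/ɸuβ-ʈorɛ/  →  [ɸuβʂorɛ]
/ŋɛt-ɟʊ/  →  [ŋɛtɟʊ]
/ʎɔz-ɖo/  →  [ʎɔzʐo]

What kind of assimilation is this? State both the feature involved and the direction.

progressive manner assimilation

Comparing underlying and surface forms, /ɢ/ → [ʁ] is the alternation; the neighbouring /θ/ is constant.
/ɢ/ is a stop while /θ/ is a fricative; the output [ʁ] is a fricative, matching the trigger — so the feature that spreads is manner.
Place and voice are unchanged, so the assimilation is partial, not total.
The same holds elsewhere in the data: /d/ → [z] after /ʃ/ (stop → fricative, matching a fricative); /ʈ/ → [ʂ] after /β/ (stop → fricative, matching a fricative); /ɖ/ → [ʐ] after /z/ (stop → fricative, matching a fricative) — only manner changes, and always toward the preceding segment.
Nothing changes in [ʈoɸɪtdɪ], [ŋɛtɟʊ]: there the adjacent consonants already agree in manner (/d/ and /t/ are both stops; /ɟ/ and /t/ are both stops), so these forms are consistent with the same rule.
The trigger is the preceding segment, so the direction is progressive (perseverative).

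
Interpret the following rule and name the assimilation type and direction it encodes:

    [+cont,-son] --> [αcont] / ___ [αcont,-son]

The shared variable α links the value of [cont] on the target to that of the neighbouring obstruent. [cont] distinguishes stops from fricatives — a manner-of-articulation feature — so this is manner assimilation.
Since the environment is written after the underscore, the trigger follows the target; the direction is regressive.

regressive manner assimilation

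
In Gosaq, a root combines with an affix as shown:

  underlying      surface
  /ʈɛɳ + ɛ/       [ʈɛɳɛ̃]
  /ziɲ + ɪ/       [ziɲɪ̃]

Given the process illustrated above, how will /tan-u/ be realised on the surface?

[tanũ]

The data show progressive nasality assimilation (vowel nasalisation): /ɛ/ → [ɛ̃] after /ɳ/; /ɪ/ → [ɪ̃] after /ɲ/ — a vowel is nasalised by an immediately preceding nasal consonant.
/u/ sits next to the nasal /n/ and is therefore nasalised to [ũ].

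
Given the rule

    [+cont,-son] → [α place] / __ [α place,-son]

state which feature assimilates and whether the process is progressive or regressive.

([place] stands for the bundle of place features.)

regressive place assimilation

The shared variable α links the value of the place features (abbreviated [place]) on the target to the same value on the neighbouring segment, so place is the feature that assimilates.
The conditioning segment sits to the right of the focus bar, meaning the trigger follows the segment that changes — regressive assimilation.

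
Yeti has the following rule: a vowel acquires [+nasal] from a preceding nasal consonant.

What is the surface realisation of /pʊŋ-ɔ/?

/ɔ/ sits next to the nasal /ŋ/ and is therefore nasalised to [ɔ̃].

[pʊŋɔ̃]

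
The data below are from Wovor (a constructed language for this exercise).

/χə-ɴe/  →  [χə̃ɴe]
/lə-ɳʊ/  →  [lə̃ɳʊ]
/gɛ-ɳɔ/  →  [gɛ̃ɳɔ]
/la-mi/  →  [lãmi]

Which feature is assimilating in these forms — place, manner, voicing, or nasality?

nasality

The vowel /ə/ surfaces as nasalised [ə̃] next to the following nasal /ɴ/ — it has acquired the [+nasal] feature of its neighbour.
The other forms show the same pattern: /ə/ → [ə̃] before /ɳ/; /ɛ/ → [ɛ̃] before /ɳ/; /a/ → [ã] before /m/ — each time a vowel is nasalised next to a following nasal.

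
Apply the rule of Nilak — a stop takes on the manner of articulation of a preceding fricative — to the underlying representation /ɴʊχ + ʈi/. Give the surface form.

The rule targets /ʈ/ (voiceless retroflex stop), which sits after the trigger /χ/ (fricative).
Changing only its manner to fricative gives [ʂ] — the voiceless retroflex fricative.

[ɴʊχʂi]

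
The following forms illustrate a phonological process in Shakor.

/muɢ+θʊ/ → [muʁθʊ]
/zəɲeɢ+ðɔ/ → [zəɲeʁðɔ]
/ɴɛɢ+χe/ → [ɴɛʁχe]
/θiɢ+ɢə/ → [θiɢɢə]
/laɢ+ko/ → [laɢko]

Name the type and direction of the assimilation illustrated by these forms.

regressive manner assimilation

Underlying /ɢ/ is realised as [ʁ] next to /θ/; /θ/ itself does not change.
The change stop → fricative matches the manner of the following /θ/, identifying this as manner assimilation.
Place and voice are unchanged, so the assimilation is partial, not total.
The same holds elsewhere in the data: /ɢ/ → [ʁ] before /ð/ (stop → fricative, matching a fricative); /ɢ/ → [ʁ] before /χ/ (stop → fricative, matching a fricative) — only manner changes, and always toward the following segment.
No alternation appears in [θiɢɢə], [laɢko]: there the adjacent consonants already agree in manner (/ɢ/ and /ɢ/ are both stops; /ɢ/ and /k/ are both stops), so these forms are consistent with the same rule.
Since the segment that changes precedes the conditioning segment, the assimilation is regressive.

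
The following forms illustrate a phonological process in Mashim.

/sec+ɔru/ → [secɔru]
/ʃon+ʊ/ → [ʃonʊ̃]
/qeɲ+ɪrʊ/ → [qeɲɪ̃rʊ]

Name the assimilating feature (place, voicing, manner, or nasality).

The vowel /ʊ/ surfaces as nasalised [ʊ̃] next to the preceding nasal /n/ — it has acquired the [+nasal] feature of its neighbour.
Likewise in the remaining data: /ɪ/ → [ɪ̃] after /ɲ/ — each time a vowel is nasalised next to a preceding nasal.
No change occurs in [secɔru] because the vowel at the boundary is adjacent to an oral consonant, not a nasal (/ɔ/ next to /c/).

nasality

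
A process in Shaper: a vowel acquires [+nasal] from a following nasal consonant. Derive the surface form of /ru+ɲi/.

/u/ sits next to the nasal /ɲ/ and is therefore nasalised to [ũ].

[rũɲi]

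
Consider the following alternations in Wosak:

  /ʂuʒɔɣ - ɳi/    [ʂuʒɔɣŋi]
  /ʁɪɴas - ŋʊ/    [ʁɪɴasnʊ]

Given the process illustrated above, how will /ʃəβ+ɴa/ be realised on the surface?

[ʃəβma]

The data show progressive place assimilation: /ɳ/ → [ŋ] after /ɣ/; /ŋ/ → [n] after /s/. In each pair only place changes, matching the preceding consonant, while manner and voice stay constant.
The rule targets /ɴ/ (voiced uvular nasal), which sits after the trigger /β/ (bilabial).
A voiced bilabial nasal is [m], so the surface segment is [m].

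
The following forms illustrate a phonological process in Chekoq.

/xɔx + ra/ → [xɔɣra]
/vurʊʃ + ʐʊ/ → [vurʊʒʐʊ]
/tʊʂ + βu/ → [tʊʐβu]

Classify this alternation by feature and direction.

regressive voicing assimilation

Underlying /x/ is realised as [ɣ] next to /r/; /r/ itself does not change.
The change voiceless → voiced matches the voicing of the following /r/, identifying this as voicing assimilation.
Place and manner are unchanged, so the assimilation is partial, not total.
Checking the remaining alternations: /ʃ/ → [ʒ] before /ʐ/ (voiceless → voiced, matching voiced); /ʂ/ → [ʐ] before /β/ (voiceless → voiced, matching voiced) — only voicing changes, and always toward the following segment.
The trigger is the following segment, so the direction is regressive (anticipatory).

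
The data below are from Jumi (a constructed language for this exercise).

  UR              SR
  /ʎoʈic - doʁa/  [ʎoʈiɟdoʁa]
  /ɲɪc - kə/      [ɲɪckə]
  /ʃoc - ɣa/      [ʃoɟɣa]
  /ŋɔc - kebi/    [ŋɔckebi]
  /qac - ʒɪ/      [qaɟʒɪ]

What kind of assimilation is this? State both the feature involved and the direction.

Comparing underlying and surface forms, /c/ → [ɟ] is the alternation; the neighbouring /d/ is constant.
/c/ is voiceless while /d/ is voiced; the output [ɟ] is voiced, matching the trigger — so the feature that spreads is voicing.
Place and manner are unchanged, so the assimilation is partial, not total.
The same holds elsewhere in the data: /c/ → [ɟ] before /ɣ/ (voiceless → voiced, matching voiced); /c/ → [ɟ] before /ʒ/ (voiceless → voiced, matching voiced) — only voicing changes, and always toward the following segment.
Nothing changes in [ɲɪckə], [ŋɔckebi]: there the adjacent consonants already agree in voicing (/c/ and /k/ are both voiceless; /c/ and /k/ are both voiceless), so these forms are consistent with the same rule.
Since the segment that changes precedes the conditioning segment, the assimilation is regressive.

regressive voicing assimilation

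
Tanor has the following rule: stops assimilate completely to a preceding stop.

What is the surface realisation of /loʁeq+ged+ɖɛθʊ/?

[loʁeqqeddɛθʊ]

/g/ is the segment targeted by the rule; it sits immediately after /q/, so it assimilates completely and surfaces as [q].
The same rule applies at the second boundary: /ɖ/ → [d] next to /d/.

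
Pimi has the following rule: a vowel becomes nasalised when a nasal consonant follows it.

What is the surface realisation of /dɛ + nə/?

[dɛ̃nə]

The vowel /ɛ/ is adjacent to the following nasal /n/, so it acquires [+nasal] and surfaces as [ɛ̃].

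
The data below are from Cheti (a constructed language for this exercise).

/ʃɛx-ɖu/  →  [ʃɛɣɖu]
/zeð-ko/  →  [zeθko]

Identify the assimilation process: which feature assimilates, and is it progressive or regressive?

regressive voicing assimilation

The segment that alternates is /x/, which surfaces as [ɣ] when adjacent to /ɖ/.
/x/ is voiceless while /ɖ/ is voiced; the output [ɣ] is voiced, matching the trigger — so the feature that spreads is voicing.
Place and manner are unchanged, so the assimilation is partial, not total.
Checking the remaining alternation: /ð/ → [θ] before /k/ (voiced → voiceless, matching voiceless) — only voicing changes, and always toward the following segment.
Since the segment that changes precedes the conditioning segment, the assimilation is regressive.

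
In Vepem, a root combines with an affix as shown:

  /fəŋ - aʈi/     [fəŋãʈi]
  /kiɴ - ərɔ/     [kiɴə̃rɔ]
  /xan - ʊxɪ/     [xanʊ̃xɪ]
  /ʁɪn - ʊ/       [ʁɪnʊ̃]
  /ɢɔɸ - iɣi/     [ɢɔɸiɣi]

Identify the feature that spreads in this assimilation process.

nasality

The vowel /a/ surfaces as nasalised [ã] next to the preceding nasal /ŋ/ — it has acquired the [+nasal] feature of its neighbour.
The other forms show the same pattern: /ə/ → [ə̃] after /ɴ/; /ʊ/ → [ʊ̃] after /n/ — each time a vowel is nasalised next to a preceding nasal.
No change occurs in [ɢɔɸiɣi] because the vowel at the boundary is adjacent to an oral consonant, not a nasal (/i/ next to /ɸ/).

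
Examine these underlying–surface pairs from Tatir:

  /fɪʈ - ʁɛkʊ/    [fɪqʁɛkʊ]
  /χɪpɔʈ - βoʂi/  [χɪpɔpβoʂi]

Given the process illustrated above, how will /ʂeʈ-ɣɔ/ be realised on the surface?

[ʂekɣɔ]

The data show regressive place assimilation: /ʈ/ → [q] before /ʁ/; /ʈ/ → [p] before /β/. In each pair only place changes, matching the following consonant, while manner and voice stay constant.
/ʈ/ is a voiceless retroflex stop. The following trigger /ɣ/ is velar, so /ʈ/ must become velar as well.
The voiceless velar stop is [k], so /ʈ/ → [k].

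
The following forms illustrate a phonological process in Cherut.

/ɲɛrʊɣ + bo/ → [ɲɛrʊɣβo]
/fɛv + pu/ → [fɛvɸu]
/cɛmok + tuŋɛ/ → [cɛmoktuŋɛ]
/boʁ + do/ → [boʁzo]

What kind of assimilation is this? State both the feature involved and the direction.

Underlying /b/ is realised as [β] next to /ɣ/; /ɣ/ itself does not change.
The change stop → fricative matches the manner of the preceding /ɣ/, identifying this as manner assimilation.
Place and voice are unchanged, so the assimilation is partial, not total.
The same holds elsewhere in the data: /p/ → [ɸ] after /v/ (stop → fricative, matching a fricative); /d/ → [z] after /ʁ/ (stop → fricative, matching a fricative) — only manner changes, and always toward the preceding segment.
No alternation appears in [cɛmoktuŋɛ]: there the adjacent consonants already agree in manner (/t/ and /k/ are both stops), so this form is consistent with the same rule.
The trigger is the preceding segment, so the direction is progressive (perseverative).

progressive manner assimilation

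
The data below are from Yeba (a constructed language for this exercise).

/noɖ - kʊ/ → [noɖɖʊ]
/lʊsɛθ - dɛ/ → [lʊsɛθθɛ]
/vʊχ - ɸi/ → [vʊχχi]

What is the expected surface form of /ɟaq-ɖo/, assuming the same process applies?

The data show progressive total assimilation (/k/ → [ɖ] after /ɖ/; /d/ → [θ] after /θ/; /ɸ/ → [χ] after /χ/): in every case the target segment becomes identical to its preceding neighbour, copying more than a single feature.
/ɖ/ is the segment targeted by the rule; it sits immediately after /q/, so it assimilates completely and surfaces as [q].

[ɟaqqo]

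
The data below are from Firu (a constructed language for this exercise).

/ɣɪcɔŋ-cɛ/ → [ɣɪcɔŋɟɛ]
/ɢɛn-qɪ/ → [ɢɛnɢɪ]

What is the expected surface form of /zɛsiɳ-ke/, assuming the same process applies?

The data show progressive voicing assimilation: /c/ → [ɟ] after /ŋ/; /q/ → [ɢ] after /n/. In each pair only voicing changes, matching the preceding consonant, while place and manner stay constant.
The rule targets /k/ (voiceless velar stop), which sits after the trigger /ɳ/ (voiced).
Changing only its voicing to voiced gives [g] — the voiced velar stop.

[zɛsiɳge]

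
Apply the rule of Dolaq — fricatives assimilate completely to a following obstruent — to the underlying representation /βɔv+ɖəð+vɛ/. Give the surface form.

/v/ is the segment targeted by the rule; it sits immediately before /ɖ/, so it assimilates completely and surfaces as [ɖ].
At the second juncture, /ð/ likewise becomes [v] adjacent to /v/.

[βɔɖɖəvvɛ]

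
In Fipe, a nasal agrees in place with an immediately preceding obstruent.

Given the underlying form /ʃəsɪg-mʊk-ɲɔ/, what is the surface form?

The rule targets /m/ (voiced bilabial nasal), which sits after the trigger /g/ (velar).
A voiced velar nasal is [ŋ], so the surface segment is [ŋ].
The same rule applies at the second boundary: /ɲ/ → [ŋ] next to /k/.

[ʃəsɪgŋʊkŋɔ]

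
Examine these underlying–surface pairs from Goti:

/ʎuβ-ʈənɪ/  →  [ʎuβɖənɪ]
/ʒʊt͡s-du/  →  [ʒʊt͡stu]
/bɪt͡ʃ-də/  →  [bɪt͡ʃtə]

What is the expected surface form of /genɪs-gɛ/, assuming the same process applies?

[genɪskɛ]

The data show progressive voicing assimilation: /ʈ/ → [ɖ] after /β/; /d/ → [t] after /t͡s/; /d/ → [t] after /t͡ʃ/. In each pair only voicing changes, matching the preceding consonant, while place and manner stay constant.
The rule targets /g/ (voiced velar stop), which sits after the trigger /s/ (voiceless).
Changing only its voicing to voiceless gives [k] — the voiceless velar stop.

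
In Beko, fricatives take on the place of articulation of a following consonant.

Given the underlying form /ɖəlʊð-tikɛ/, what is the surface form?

[ɖəlʊztikɛ]

/ð/ is a voiced dental fricative. The following trigger /t/ is alveolar, so /ð/ must become alveolar as well.
The voiced alveolar fricative is [z], so /ð/ → [z].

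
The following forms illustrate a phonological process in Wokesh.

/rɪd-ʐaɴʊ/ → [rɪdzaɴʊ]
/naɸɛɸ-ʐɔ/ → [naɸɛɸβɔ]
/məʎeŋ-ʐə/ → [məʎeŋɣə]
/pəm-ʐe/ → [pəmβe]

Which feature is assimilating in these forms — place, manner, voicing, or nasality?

The segment that alternates is /ʐ/, which surfaces as [z] when adjacent to /d/.
The change retroflex → alveolar matches the place of the preceding /d/, identifying this as place assimilation.
Checking the remaining alternations: /ʐ/ → [β] after /ɸ/ (retroflex → bilabial, matching bilabial); /ʐ/ → [ɣ] after /ŋ/ (retroflex → velar, matching velar); /ʐ/ → [β] after /m/ (retroflex → bilabial, matching bilabial) — only place changes, and always toward the preceding segment.

place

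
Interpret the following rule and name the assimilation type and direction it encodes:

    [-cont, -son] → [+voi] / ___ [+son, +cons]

regressive voicing assimilation

The target ([-cont, -son], stops) acquires [+voi] next to a sonorant consonant ([+son, +cons]) — it takes on the voicing of its neighbour, so the feature that spreads is voicing.
The conditioning segment sits to the right of the focus bar, meaning the trigger follows the segment that changes — regressive assimilation.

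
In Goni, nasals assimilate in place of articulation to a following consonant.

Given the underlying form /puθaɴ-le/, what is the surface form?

[puθanle]

The rule targets /ɴ/ (voiced uvular nasal), which sits before the trigger /l/ (alveolar).
The voiced alveolar nasal is [n], so /ɴ/ → [n].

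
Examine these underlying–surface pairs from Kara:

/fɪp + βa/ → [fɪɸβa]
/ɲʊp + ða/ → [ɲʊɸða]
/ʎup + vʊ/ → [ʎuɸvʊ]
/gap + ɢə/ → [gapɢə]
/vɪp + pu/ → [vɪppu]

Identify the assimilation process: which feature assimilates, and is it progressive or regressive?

regressive manner assimilation

Underlying /p/ is realised as [ɸ] next to /β/; /β/ itself does not change.
The change stop → fricative matches the manner of the following /β/, identifying this as manner assimilation.
Place and voice are unchanged, so the assimilation is partial, not total.
The same holds elsewhere in the data: /p/ → [ɸ] before /ð/ (stop → fricative, matching a fricative); /p/ → [ɸ] before /v/ (stop → fricative, matching a fricative) — only manner changes, and always toward the following segment.
Nothing changes in [gapɢə], [vɪppu]: there the adjacent consonants already agree in manner (/p/ and /ɢ/ are both stops; /p/ and /p/ are both stops), so these forms are consistent with the same rule.
Since the segment that changes precedes the conditioning segment, the assimilation is regressive.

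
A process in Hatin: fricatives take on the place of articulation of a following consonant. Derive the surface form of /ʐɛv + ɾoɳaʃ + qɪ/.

The rule targets /v/ (voiced labiodental fricative), which sits before the trigger /ɾ/ (alveolar).
Changing only its place to alveolar gives [z] — the voiced alveolar fricative.
The same rule applies at the second boundary: /ʃ/ → [χ] next to /q/.

[ʐɛzɾoɳaχqɪ]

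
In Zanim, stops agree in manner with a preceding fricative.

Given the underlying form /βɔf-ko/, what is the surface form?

[βɔfxo]

The rule targets /k/ (voiceless velar stop), which sits after the trigger /f/ (fricative).
The voiceless velar fricative is [x], so /k/ → [x].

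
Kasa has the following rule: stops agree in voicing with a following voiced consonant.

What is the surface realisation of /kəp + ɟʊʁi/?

[kəbɟʊʁi]

/p/ is a voiceless bilabial stop. The following trigger /ɟ/ is voiced, so /p/ must become voiced as well.
The voiced bilabial stop is [b], so /p/ → [b].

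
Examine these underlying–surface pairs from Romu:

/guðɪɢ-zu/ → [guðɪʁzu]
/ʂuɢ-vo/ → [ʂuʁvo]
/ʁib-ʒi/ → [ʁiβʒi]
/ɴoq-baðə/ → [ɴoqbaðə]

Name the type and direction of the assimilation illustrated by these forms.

The segment that alternates is /ɢ/, which surfaces as [ʁ] when adjacent to /z/.
/ɢ/ is a stop while /z/ is a fricative; the output [ʁ] is a fricative, matching the trigger — so the feature that spreads is manner.
Place and voice are unchanged, so the assimilation is partial, not total.
The same holds elsewhere in the data: /ɢ/ → [ʁ] before /v/ (stop → fricative, matching a fricative); /b/ → [β] before /ʒ/ (stop → fricative, matching a fricative) — only manner changes, and always toward the following segment.
No alternation appears in [ɴoqbaðə]: there the adjacent consonants already agree in manner (/q/ and /b/ are both stops), so this form is consistent with the same rule.
The trigger is the following segment, so the direction is regressive (anticipatory).

regressive manner assimilation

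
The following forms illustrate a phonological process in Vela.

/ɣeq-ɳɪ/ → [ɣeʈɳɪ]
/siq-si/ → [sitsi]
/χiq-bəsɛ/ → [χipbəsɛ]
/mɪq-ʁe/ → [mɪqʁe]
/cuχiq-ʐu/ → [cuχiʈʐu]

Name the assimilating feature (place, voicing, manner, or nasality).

Underlying /q/ is realised as [ʈ] next to /ɳ/; /ɳ/ itself does not change.
/q/ is uvular while /ɳ/ is retroflex; the output [ʈ] is retroflex, matching the trigger — so the feature that spreads is place.
The same holds elsewhere in the data: /q/ → [t] before /s/ (uvular → alveolar, matching alveolar); /q/ → [p] before /b/ (uvular → bilabial, matching bilabial); /q/ → [ʈ] before /ʐ/ (uvular → retroflex, matching retroflex) — only place changes, and always toward the following segment.
No alternation appears in [mɪqʁe]: there the adjacent consonants already agree in place (/q/ and /ʁ/ are both uvular), so this form is consistent with the same rule.

place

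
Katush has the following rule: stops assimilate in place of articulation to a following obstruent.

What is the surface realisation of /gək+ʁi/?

/k/ is a voiceless velar stop. The following trigger /ʁ/ is uvular, so /k/ must become uvular as well.
Changing only its place to uvular gives [q] — the voiceless uvular stop.

[gəqʁi]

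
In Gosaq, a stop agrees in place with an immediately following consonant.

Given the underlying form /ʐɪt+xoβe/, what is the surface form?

[ʐɪkxoβe]

The rule targets /t/ (voiceless alveolar stop), which sits before the trigger /x/ (velar).
A voiceless velar stop is [k], so the surface segment is [k].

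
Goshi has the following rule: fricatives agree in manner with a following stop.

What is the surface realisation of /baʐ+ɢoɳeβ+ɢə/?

The rule targets /ʐ/ (voiced retroflex fricative), which sits before the trigger /ɢ/ (stop).
Changing only its manner to stop gives [ɖ] — the voiced retroflex stop.
At the second juncture, /β/ likewise becomes [b] adjacent to /ɢ/.

[baɖɢoɳebɢə]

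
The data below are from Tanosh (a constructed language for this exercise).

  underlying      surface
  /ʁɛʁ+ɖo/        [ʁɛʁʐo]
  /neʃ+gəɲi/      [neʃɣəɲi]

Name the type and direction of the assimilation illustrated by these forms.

The segment that alternates is /ɖ/, which surfaces as [ʐ] when adjacent to /ʁ/.
The change stop → fricative matches the manner of the preceding /ʁ/, identifying this as manner assimilation.
Place and voice are unchanged, so the assimilation is partial, not total.
The same holds elsewhere in the data: /g/ → [ɣ] after /ʃ/ (stop → fricative, matching a fricative) — only manner changes, and always toward the preceding segment.
Since the segment that changes follows the conditioning segment, the assimilation is progressive.

progressive manner assimilation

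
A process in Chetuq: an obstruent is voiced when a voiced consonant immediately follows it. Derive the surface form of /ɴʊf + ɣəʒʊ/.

[ɴʊvɣəʒʊ]

The rule targets /f/ (voiceless labiodental fricative), which sits before the trigger /ɣ/ (voiced).
A voiced labiodental fricative is [v], so the surface segment is [v].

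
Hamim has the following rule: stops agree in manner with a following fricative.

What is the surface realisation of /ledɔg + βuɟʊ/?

The rule targets /g/ (voiced velar stop), which sits before the trigger /β/ (fricative).
A voiced velar fricative is [ɣ], so the surface segment is [ɣ].

[ledɔɣβuɟʊ]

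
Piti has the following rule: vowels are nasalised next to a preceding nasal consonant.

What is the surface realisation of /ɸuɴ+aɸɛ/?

[ɸuɴãɸɛ]

The vowel /a/ is adjacent to the preceding nasal /ɴ/, so it acquires [+nasal] and surfaces as [ã].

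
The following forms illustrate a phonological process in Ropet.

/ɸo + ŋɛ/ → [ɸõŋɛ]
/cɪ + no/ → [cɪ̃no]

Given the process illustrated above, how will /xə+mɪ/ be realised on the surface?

The data show regressive nasality assimilation (vowel nasalisation): /o/ → [õ] before /ŋ/; /ɪ/ → [ɪ̃] before /n/ — a vowel is nasalised by an immediately following nasal consonant.
/ə/ sits next to the nasal /m/ and is therefore nasalised to [ə̃].

[xə̃mɪ]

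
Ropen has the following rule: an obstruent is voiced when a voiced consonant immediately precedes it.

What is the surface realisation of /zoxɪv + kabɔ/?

The rule targets /k/ (voiceless velar stop), which sits after the trigger /v/ (voiced).
A voiced velar stop is [g], so the surface segment is [g].

[zoxɪvgabɔ]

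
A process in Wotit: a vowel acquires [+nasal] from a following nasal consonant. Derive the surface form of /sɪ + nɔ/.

/ɪ/ sits next to the nasal /n/ and is therefore nasalised to [ɪ̃].

[sɪ̃nɔ]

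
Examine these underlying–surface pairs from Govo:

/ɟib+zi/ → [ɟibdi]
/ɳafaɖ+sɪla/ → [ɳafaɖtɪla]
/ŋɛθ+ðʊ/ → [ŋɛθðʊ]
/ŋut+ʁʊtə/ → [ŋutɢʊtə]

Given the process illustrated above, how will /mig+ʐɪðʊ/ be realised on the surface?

The data show progressive manner assimilation: /z/ → [d] after /b/; /s/ → [t] after /ɖ/; /ʁ/ → [ɢ] after /t/. In each pair only manner changes, matching the preceding consonant, while place and voice stay constant.
Nothing changes in [ŋɛθðʊ]: there the adjacent consonants already agree in manner (/ð/ and /θ/ are both fricatives), so this form is consistent with the same rule.
The rule targets /ʐ/ (voiced retroflex fricative), which sits after the trigger /g/ (stop).
The voiced retroflex stop is [ɖ], so /ʐ/ → [ɖ].

[migɖɪðʊ]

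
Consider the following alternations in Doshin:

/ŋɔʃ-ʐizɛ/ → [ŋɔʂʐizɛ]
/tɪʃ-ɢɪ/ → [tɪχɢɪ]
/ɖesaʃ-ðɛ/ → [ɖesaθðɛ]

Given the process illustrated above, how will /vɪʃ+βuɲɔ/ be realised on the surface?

The data show regressive place assimilation: /ʃ/ → [ʂ] before /ʐ/; /ʃ/ → [χ] before /ɢ/; /ʃ/ → [θ] before /ð/. In each pair only place changes, matching the following consonant, while manner and voice stay constant.
/ʃ/ is a voiceless postalveolar fricative. The following trigger /β/ is bilabial, so /ʃ/ must become bilabial as well.
Changing only its place to bilabial gives [ɸ] — the voiceless bilabial fricative.

[vɪɸβuɲɔ]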